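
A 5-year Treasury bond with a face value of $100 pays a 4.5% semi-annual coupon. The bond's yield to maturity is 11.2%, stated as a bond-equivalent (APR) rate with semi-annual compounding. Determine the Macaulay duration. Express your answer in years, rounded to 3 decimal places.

Periodic yield y = 0.056. Discount each cash flow and weight by its period:
  t   CF        PV=CF/(1+0.056)^t    t·PV
  1         2.25         2.1307         2.1307
  2         2.25         2.0177         4.0354
  3         2.25         1.9107         5.7321
  4         2.25         1.8094         7.2375
  5         2.25         1.7134         8.5671
  6         2.25         1.6226         9.7353
  7         2.25         1.5365        10.7556
  8         2.25         1.4550        11.6402
  9         2.25         1.3779        12.4008
  10      102.25        59.2958       592.9583
  Σ                     74.8696       665.1929
Price P = Σ PV = 74.8696.
Macaulay duration = Σ(t·PV) / P = 665.1929 / 74.8696 = 8.88468 half-year periods.
In years: 8.88468 / 2 = 4.44234 years.

4.442 years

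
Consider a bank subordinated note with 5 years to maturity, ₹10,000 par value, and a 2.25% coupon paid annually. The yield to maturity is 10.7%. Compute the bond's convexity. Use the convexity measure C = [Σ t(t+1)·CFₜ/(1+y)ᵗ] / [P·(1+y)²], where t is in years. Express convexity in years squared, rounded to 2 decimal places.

With y = 0.107:
  t   CF        PV=CF/(1+0.107)^t    t·PV        t(t+1)·PV
  1       225.00       203.2520       203.2520         406.5041
  2       225.00       183.6062       367.2123       1,101.6370
  3       225.00       165.8592       497.5777       1,990.3108
  4       225.00       149.8277       599.3107       2,996.5535
  5    10,225.00     6,150.7095    30,753.5473     184,521.2836
  Σ                  6,853.2546    32,420.9000     191,016.2889
P = 6,853.2546.
Convexity = Σ t(t+1)·PV / [P·(1+y)²] = 191,016.2889 / (6,853.2546 × 1.225449) = 22.74460.

22.74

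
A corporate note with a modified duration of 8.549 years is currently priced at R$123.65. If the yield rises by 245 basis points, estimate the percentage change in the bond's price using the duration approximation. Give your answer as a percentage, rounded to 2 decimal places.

-20.95%

Duration approximation: ΔP/P ≈ -D_mod · Δy = -8.549 × (+0.0245) = -0.2094505.
As a percentage: -20.94505%.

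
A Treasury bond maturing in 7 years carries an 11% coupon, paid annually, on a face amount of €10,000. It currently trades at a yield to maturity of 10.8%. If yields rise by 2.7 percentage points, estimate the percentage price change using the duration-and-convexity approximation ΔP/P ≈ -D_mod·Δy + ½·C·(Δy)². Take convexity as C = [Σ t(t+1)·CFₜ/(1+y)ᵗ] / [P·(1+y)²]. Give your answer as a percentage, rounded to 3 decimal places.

With y = 0.108:
  t   CF        PV=CF/(1+0.108)^t    t·PV        t(t+1)·PV
  1     1,100.00       992.7798       992.7798       1,985.5596
  2     1,100.00       896.0106     1,792.0213       5,376.0638
  3     1,100.00       808.6739     2,426.0216       9,704.0863
  4     1,100.00       729.8501     2,919.4002      14,597.0010
  5     1,100.00       658.7094     3,293.5472      19,761.2830
  6     1,100.00       594.5031     3,567.0186      24,969.1302
  7    11,100.00     5,414.3292    37,900.3042     303,202.4338
  Σ                 10,094.8560    52,891.0928     379,595.5577
P = 10,094.8560; D_Mac = 5.23941 yrs; D_mod = 4.72871 yrs; C = 30.62961.
Duration effect: -4.72871 × (+0.027) = -0.127675
Convexity effect: 0.5 × 30.62961 × (0.027)² = +0.0111645
ΔP/P ≈ -0.127675 + 0.0111645 = -0.116511 = -11.6511%.

-11.651%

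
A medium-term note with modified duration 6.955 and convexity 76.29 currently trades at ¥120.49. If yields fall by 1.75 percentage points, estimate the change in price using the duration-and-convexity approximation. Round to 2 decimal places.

Duration effect: -D_mod·Δy = -6.955 × (-0.0175) = +0.1217125
Convexity effect: ½·C·(Δy)² = 0.5 × 76.29 × (-0.0175)² = +0.01168190625
ΔP/P ≈ +0.1217125 + 0.01168190625 = +0.13339440625
ΔP ≈ 120.49 × (+0.13339440625) = +16.0726920090625.

+¥16.07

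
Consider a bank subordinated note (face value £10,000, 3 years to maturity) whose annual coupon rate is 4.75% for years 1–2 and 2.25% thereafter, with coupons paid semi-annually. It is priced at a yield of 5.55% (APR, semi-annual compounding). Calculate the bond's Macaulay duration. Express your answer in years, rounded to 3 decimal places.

2.831 years

Periodic yield y = 0.02775. Discount each cash flow and weight by its period:
  t   CF        PV=CF/(1+0.02775)^t    t·PV
  1       237.50       231.0873       231.0873
  2       237.50       224.8478       449.6956
  3       237.50       218.7767       656.3302
  4       237.50       212.8696       851.4785
  5       112.50        98.1104       490.5521
  6    10,112.50     8,580.9154    51,485.4926
  Σ                  9,566.6073    54,164.6363
Price P = Σ PV = 9,566.6073.
Macaulay duration = Σ(t·PV) / P = 54,164.6363 / 9,566.6073 = 5.66184 half-year periods.
In years: 5.66184 / 2 = 2.83092 years.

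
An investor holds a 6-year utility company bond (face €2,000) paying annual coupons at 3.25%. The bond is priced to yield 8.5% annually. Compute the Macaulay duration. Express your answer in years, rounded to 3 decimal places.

5.468 years

Periodic yield y = 0.085. Discount each cash flow and weight by its year:
  t   CF        PV=CF/(1+0.085)^t    t·PV
  1        65.00        59.9078        59.9078
  2        65.00        55.2146       110.4292
  3        65.00        50.8890       152.6671
  4        65.00        46.9023       187.6093
  5        65.00        43.2280       216.1398
  6     2,065.00     1,265.7316     7,594.3897
  Σ                  1,521.8733     8,321.1428
Price P = Σ PV = 1,521.8733.
Macaulay duration = Σ(t·PV) / P = 8,321.1428 / 1,521.8733 = 5.46770 years.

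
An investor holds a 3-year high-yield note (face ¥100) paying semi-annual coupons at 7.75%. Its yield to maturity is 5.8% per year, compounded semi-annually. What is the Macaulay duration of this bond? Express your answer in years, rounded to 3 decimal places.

Periodic yield y = 0.029. Discount each cash flow and weight by its period:
  t   CF        PV=CF/(1+0.029)^t    t·PV
  1        3.875         3.7658         3.7658
  2        3.875         3.6597         7.3193
  3        3.875         3.5565        10.6696
  4        3.875         3.4563        13.8252
  5        3.875         3.3589        16.7944
  6      103.875        87.5022       525.0130
  Σ                    105.2993       577.3872
Price P = Σ PV = 105.2993.
Macaulay duration = Σ(t·PV) / P = 577.3872 / 105.2993 = 5.48330 half-year periods.
In years: 5.48330 / 2 = 2.74165 years.

2.742 years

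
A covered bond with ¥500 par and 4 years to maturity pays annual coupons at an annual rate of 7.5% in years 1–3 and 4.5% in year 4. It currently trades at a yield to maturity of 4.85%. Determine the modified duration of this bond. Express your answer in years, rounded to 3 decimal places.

3.444 years

Periodic yield y = 0.0485. First find Macaulay duration:
  t   CF        PV=CF/(1+0.0485)^t    t·PV
  1        37.50        35.7654        35.7654
  2        37.50        34.1110        68.2220
  3        37.50        32.5331        97.5994
  4       522.50       432.3272     1,729.3088
  Σ                    534.7367     1,930.8956
P = 534.7367; Macaulay duration = 1,930.8956 / 534.7367 = 3.61093 years.
Modified duration = D_Mac / (1 + y) = 3.61093 / 1.0485 = 3.44390 years.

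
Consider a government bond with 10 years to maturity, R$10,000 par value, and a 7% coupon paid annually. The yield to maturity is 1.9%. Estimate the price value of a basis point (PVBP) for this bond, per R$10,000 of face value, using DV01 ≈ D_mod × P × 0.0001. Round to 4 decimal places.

R$11.4453

Periodic yield y = 0.019.
  t   CF        PV=CF/(1+0.019)^t    t·PV
  1       700.00       686.9480       686.9480
  2       700.00       674.1393     1,348.2787
  3       700.00       661.5695     1,984.7086
  4       700.00       649.2341     2,596.9363
  5       700.00       637.1286     3,185.6431
  6       700.00       625.2489     3,751.4934
  7       700.00       613.5907     4,295.1347
  8       700.00       602.1498     4,817.1986
  9       700.00       590.9223     5,318.3008
  10   10,700.00     8,864.2488    88,642.4881
  Σ                 14,605.1801   116,627.1303
P = 14,605.1801; D_Mac = 7.98533 yrs; D_mod = 7.83643 yrs.
DV01 ≈ 7.83643 × 14,605.1801 × 0.0001 = 11.445253.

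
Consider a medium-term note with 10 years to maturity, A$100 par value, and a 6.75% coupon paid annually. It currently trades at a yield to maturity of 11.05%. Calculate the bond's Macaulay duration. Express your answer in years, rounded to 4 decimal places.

7.1605 years

Periodic yield y = 0.1105. Discount each cash flow and weight by its year:
  t   CF        PV=CF/(1+0.1105)^t    t·PV
  1         6.75         6.0783         6.0783
  2         6.75         5.4735        10.9470
  3         6.75         4.9289        14.7866
  4         6.75         4.4384        17.7537
  5         6.75         3.9968        19.9839
  6         6.75         3.5991        21.5945
  7         6.75         3.2410        22.6867
  8         6.75         2.9185        23.3478
  9         6.75         2.6281        23.6526
  10      106.75        37.4268       374.2676
  Σ                     74.7293       535.0989
Price P = Σ PV = 74.7293.
Macaulay duration = Σ(t·PV) / P = 535.0989 / 74.7293 = 7.16050 years.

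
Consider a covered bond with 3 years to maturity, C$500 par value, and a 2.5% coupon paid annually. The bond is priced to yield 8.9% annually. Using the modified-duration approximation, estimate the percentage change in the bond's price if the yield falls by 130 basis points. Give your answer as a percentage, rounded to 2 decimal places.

Periodic yield y = 0.089. Modified duration first:
  t   CF        PV=CF/(1+0.089)^t    t·PV
  1        12.50        11.4784        11.4784
  2        12.50        10.5403        21.0807
  3       512.50       396.8352     1,190.5057
  Σ                    418.8540     1,223.0648
P = 418.8540; D_Mac = 2.92003 yrs; D_mod = 2.92003/(1+0.089) = 2.68138 yrs.
ΔP/P ≈ -D_mod · Δy = -2.68138 × (-0.013) = +0.034858 = +3.4858%.

+3.49%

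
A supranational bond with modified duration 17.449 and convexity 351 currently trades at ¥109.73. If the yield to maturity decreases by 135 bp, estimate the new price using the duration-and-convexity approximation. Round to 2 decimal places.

Duration effect: -D_mod·Δy = -17.449 × (-0.0135) = +0.2355615
Convexity effect: ½·C·(Δy)² = 0.5 × 351 × (-0.0135)² = +0.031984875
ΔP/P ≈ +0.2355615 + 0.031984875 = +0.267546375
New price ≈ 109.73 × (1 + 0.267546375) = 139.08786372875.

¥139.09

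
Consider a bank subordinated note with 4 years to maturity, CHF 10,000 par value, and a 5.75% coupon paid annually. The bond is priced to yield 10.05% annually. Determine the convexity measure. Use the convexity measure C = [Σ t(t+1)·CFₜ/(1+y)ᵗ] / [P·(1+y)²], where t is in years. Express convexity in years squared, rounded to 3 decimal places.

With y = 0.1005:
  t   CF        PV=CF/(1+0.1005)^t    t·PV        t(t+1)·PV
  1       575.00       522.4898       522.4898       1,044.9796
  2       575.00       474.7749       949.5498       2,848.6494
  3       575.00       431.4174     1,294.2523       5,177.0094
  4    10,575.00     7,209.7497    28,838.9989     144,194.9943
  Σ                  8,638.4318    31,605.2908     153,265.6326
P = 8,638.4318.
Convexity = Σ t(t+1)·PV / [P·(1+y)²] = 153,265.6326 / (8,638.4318 × 1.211100) = 14.64974.

14.650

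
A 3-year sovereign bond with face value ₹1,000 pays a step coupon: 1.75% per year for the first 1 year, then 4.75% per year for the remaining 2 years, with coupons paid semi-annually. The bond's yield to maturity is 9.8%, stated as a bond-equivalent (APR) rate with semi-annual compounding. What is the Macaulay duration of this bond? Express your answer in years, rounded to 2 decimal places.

2.89 years

Periodic yield y = 0.049. Discount each cash flow and weight by its period:
  t   CF        PV=CF/(1+0.049)^t    t·PV
  1         8.75         8.3413         8.3413
  2         8.75         7.9516        15.9033
  3        23.75        20.5749        61.7246
  4        23.75        19.6138        78.4552
  5        23.75        18.6976        93.4881
  6     1,023.75       768.3180     4,609.9078
  Σ                    843.4972     4,867.8202
Price P = Σ PV = 843.4972.
Macaulay duration = Σ(t·PV) / P = 4,867.8202 / 843.4972 = 5.77100 half-year periods.
In years: 5.77100 / 2 = 2.88550 years.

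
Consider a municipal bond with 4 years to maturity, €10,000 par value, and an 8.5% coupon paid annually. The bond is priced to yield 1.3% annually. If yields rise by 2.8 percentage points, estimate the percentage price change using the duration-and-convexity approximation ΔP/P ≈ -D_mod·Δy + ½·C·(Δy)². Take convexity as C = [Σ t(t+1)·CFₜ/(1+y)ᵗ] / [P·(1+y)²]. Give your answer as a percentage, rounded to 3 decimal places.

With y = 0.013:
  t   CF        PV=CF/(1+0.013)^t    t·PV        t(t+1)·PV
  1       850.00       839.0918       839.0918       1,678.1836
  2       850.00       828.3236     1,656.6472       4,969.9416
  3       850.00       817.6936     2,453.0807       9,812.3230
  4    10,850.00    10,303.6704    41,214.6815     206,073.4075
  Σ                 12,788.7794    46,163.5013     222,533.8557
P = 12,788.7794; D_Mac = 3.60969 yrs; D_mod = 3.56336 yrs; C = 16.95696.
Duration effect: -3.56336 × (+0.028) = -0.099774
Convexity effect: 0.5 × 16.95696 × (0.028)² = +0.0066471
ΔP/P ≈ -0.099774 + 0.0066471 = -0.093127 = -9.3127%.

-9.313%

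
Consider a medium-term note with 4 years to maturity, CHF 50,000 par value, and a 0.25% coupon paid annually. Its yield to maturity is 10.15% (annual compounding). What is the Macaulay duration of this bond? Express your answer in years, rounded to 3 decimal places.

Periodic yield y = 0.1015. Discount each cash flow and weight by its year:
  t   CF        PV=CF/(1+0.1015)^t    t·PV
  1       125.00       113.4816       113.4816
  2       125.00       103.0246       206.0492
  3       125.00        93.5312       280.5936
  4    50,125.00    34,049.9423   136,199.7690
  Σ                 34,359.9797   136,799.8935
Price P = Σ PV = 34,359.9797.
Macaulay duration = Σ(t·PV) / P = 136,799.8935 / 34,359.9797 = 3.98137 years.

3.981 years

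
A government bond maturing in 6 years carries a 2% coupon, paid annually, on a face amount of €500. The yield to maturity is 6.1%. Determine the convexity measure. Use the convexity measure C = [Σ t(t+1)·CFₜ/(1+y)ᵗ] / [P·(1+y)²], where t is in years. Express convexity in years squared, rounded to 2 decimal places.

With y = 0.061:
  t   CF        PV=CF/(1+0.061)^t    t·PV        t(t+1)·PV
  1        10.00         9.4251         9.4251          18.8501
  2        10.00         8.8832        17.7664          53.2992
  3        10.00         8.3725        25.1174         100.4697
  4        10.00         7.8911        31.5645         157.8223
  5        10.00         7.4374        37.1872         223.1230
  6       510.00       357.5015     2,145.0090      15,015.0632
  Σ                    399.5108     2,266.0695      15,568.6275
P = 399.5108.
Convexity = Σ t(t+1)·PV / [P·(1+y)²] = 15,568.6275 / (399.5108 × 1.125721) = 34.61713.

34.62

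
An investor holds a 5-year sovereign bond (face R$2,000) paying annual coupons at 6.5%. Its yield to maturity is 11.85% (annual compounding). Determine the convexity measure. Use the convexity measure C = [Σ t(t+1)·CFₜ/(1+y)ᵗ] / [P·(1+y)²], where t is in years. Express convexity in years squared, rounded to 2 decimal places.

19.89

With y = 0.1185:
  t   CF        PV=CF/(1+0.1185)^t    t·PV        t(t+1)·PV
  1       130.00       116.2271       116.2271         232.4542
  2       130.00       103.9134       207.8267         623.4801
  3       130.00        92.9042       278.7126       1,114.8505
  4       130.00        83.0614       332.2457       1,661.2286
  5     2,130.00     1,216.7453     6,083.7263      36,502.3576
  Σ                  1,612.8513     7,018.7384      40,134.3711
P = 1,612.8513.
Convexity = Σ t(t+1)·PV / [P·(1+y)²] = 40,134.3711 / (1,612.8513 × 1.251042) = 19.89070.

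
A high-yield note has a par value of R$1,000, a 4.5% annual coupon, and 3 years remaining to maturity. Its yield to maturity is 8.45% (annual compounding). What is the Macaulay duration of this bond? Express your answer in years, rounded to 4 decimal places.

2.8651 years

Periodic yield y = 0.0845. Discount each cash flow and weight by its year:
  t   CF        PV=CF/(1+0.0845)^t    t·PV
  1        45.00        41.4938        41.4938
  2        45.00        38.2607        76.5215
  3     1,045.00       819.2711     2,457.8132
  Σ                    899.0256     2,575.8285
Price P = Σ PV = 899.0256.
Macaulay duration = Σ(t·PV) / P = 2,575.8285 / 899.0256 = 2.86513 years.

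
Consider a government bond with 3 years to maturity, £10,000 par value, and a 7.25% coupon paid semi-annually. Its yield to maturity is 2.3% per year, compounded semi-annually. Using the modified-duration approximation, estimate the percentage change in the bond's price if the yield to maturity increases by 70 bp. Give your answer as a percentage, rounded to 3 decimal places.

Periodic yield y = 0.0115. Modified duration first:
  t   CF        PV=CF/(1+0.0115)^t    t·PV
  1       362.50       358.3786       358.3786
  2       362.50       354.3041       708.6083
  3       362.50       350.2760     1,050.8279
  4       362.50       346.2936     1,385.1744
  5       362.50       342.3565     1,711.7825
  6    10,362.50     9,675.4065    58,052.4391
  Σ                 11,427.0154    63,267.2108
P = 11,427.0154; D_Mac = 5.53663 half-year periods = 2.76832 yrs; D_mod = 2.76832/(1+0.0115) = 2.73684 yrs.
ΔP/P ≈ -D_mod · Δy = -2.73684 × (+0.007) = -0.019158 = -1.9158%.

-1.916%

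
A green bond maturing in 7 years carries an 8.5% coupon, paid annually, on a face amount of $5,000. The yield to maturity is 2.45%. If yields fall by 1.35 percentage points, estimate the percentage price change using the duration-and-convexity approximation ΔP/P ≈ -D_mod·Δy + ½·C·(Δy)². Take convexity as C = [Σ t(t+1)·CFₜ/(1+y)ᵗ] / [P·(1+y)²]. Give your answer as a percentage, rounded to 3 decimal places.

With y = 0.0245:
  t   CF        PV=CF/(1+0.0245)^t    t·PV        t(t+1)·PV
  1       425.00       414.8365       414.8365         829.6730
  2       425.00       404.9161       809.8321       2,429.4964
  3       425.00       395.2329     1,185.6986       4,742.7943
  4       425.00       385.7812     1,543.1249       7,715.6243
  5       425.00       376.5556     1,882.7780      11,296.6681
  6       425.00       367.5506     2,205.3037      15,437.1258
  7     5,425.00     4,579.4783    32,056.3479     256,450.7836
  Σ                  6,924.3511    40,097.9217     298,902.1656
P = 6,924.3511; D_Mac = 5.79086 yrs; D_mod = 5.65237 yrs; C = 41.12691.
Duration effect: -5.65237 × (-0.0135) = +0.076307
Convexity effect: 0.5 × 41.12691 × (-0.0135)² = +0.0037477
ΔP/P ≈ +0.076307 + 0.0037477 = +0.080055 = +8.0055%.

+8.005%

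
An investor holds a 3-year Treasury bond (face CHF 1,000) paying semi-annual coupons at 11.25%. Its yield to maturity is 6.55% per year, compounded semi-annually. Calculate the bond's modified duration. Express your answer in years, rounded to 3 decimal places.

Periodic yield y = 0.03275. First find Macaulay duration:
  t   CF        PV=CF/(1+0.03275)^t    t·PV
  1        56.25        54.4662        54.4662
  2        56.25        52.7390       105.4781
  3        56.25        51.0666       153.1998
  4        56.25        49.4472       197.7888
  5        56.25        47.8792       239.3958
  6     1,056.25       870.5536     5,223.3214
  Σ                  1,126.1518     5,973.6501
P = 1,126.1518; Macaulay duration = 5,973.6501 / 1,126.1518 = 5.30448 half-year periods = 2.65224 years.
Modified duration = D_Mac / (1 + y) = 2.65224 / 1.03275 = 2.56813 years.

2.568 years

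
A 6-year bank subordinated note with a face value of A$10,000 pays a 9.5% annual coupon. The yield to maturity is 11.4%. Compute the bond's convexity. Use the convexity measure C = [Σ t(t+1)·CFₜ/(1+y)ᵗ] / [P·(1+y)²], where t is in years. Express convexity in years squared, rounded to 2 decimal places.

24.87

With y = 0.114:
  t   CF        PV=CF/(1+0.114)^t    t·PV        t(t+1)·PV
  1       950.00       852.7828       852.7828       1,705.5655
  2       950.00       765.5142     1,531.0283       4,593.0849
  3       950.00       687.1761     2,061.5282       8,246.1129
  4       950.00       616.8546     2,467.4186      12,337.0930
  5       950.00       553.7295     2,768.6474      16,611.8846
  6    10,950.00     5,729.3186    34,375.9117     240,631.3816
  Σ                  9,205.3757    44,057.3170     284,125.1225
P = 9,205.3757.
Convexity = Σ t(t+1)·PV / [P·(1+y)²] = 284,125.1225 / (9,205.3757 × 1.240996) = 24.87126.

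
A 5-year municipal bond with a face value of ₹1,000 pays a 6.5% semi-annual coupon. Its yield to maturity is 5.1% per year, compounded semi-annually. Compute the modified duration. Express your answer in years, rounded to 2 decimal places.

Periodic yield y = 0.0255. First find Macaulay duration:
  t   CF        PV=CF/(1+0.0255)^t    t·PV
  1        32.50        31.6919        31.6919
  2        32.50        30.9038        61.8076
  3        32.50        30.1354        90.4061
  4        32.50        29.3860       117.5441
  5        32.50        28.6553       143.2765
  6        32.50        27.9428       167.6566
  7        32.50        27.2479       190.7356
  8        32.50        26.5704       212.5632
  9        32.50        25.9097       233.1873
  10    1,032.50       802.6633     8,026.6331
  Σ                  1,061.1065     9,275.5019
P = 1,061.1065; Macaulay duration = 9,275.5019 / 1,061.1065 = 8.74135 half-year periods = 4.37067 years.
Modified duration = D_Mac / (1 + y) = 4.37067 / 1.0255 = 4.26199 years.

4.26 years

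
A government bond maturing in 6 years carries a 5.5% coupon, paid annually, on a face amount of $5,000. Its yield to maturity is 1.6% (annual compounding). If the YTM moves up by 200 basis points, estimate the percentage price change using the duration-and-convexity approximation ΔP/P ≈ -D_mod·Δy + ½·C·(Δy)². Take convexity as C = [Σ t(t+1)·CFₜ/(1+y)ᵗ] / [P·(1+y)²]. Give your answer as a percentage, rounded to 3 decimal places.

-9.833%

With y = 0.016:
  t   CF        PV=CF/(1+0.016)^t    t·PV        t(t+1)·PV
  1       275.00       270.6693       270.6693         541.3386
  2       275.00       266.4068       532.8136       1,598.4407
  3       275.00       262.2114       786.6342       3,146.5368
  4       275.00       258.0821     1,032.3283       5,161.6417
  5       275.00       254.0178     1,270.0890       7,620.5341
  6     5,275.00     4,795.7906    28,774.7439     201,423.2071
  Σ                  6,107.1780    32,667.2783     219,491.6990
P = 6,107.1780; D_Mac = 5.34900 yrs; D_mod = 5.26476 yrs; C = 34.81690.
Duration effect: -5.26476 × (+0.02) = -0.105295
Convexity effect: 0.5 × 34.81690 × (0.02)² = +0.0069634
ΔP/P ≈ -0.105295 + 0.0069634 = -0.098332 = -9.8332%.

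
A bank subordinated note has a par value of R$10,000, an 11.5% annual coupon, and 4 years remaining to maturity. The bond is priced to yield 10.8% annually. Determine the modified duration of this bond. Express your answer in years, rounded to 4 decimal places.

3.0949 years

Periodic yield y = 0.108. First find Macaulay duration:
  t   CF        PV=CF/(1+0.108)^t    t·PV
  1     1,150.00     1,037.9061     1,037.9061
  2     1,150.00       936.7384     1,873.4768
  3     1,150.00       845.4318     2,536.2953
  4    11,150.00     7,398.0255    29,592.1021
  Σ                 10,218.1018    35,039.7803
P = 10,218.1018; Macaulay duration = 35,039.7803 / 10,218.1018 = 3.42919 years.
Modified duration = D_Mac / (1 + y) = 3.42919 / 1.108 = 3.09493 years.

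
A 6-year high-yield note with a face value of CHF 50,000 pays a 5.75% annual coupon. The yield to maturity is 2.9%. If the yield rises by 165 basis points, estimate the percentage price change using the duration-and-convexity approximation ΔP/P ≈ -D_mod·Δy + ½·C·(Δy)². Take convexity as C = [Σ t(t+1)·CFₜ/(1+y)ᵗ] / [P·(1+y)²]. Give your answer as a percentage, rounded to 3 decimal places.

With y = 0.029:
  t   CF        PV=CF/(1+0.029)^t    t·PV        t(t+1)·PV
  1     2,875.00     2,793.9747     2,793.9747       5,587.9495
  2     2,875.00     2,715.2330     5,430.4660      16,291.3979
  3     2,875.00     2,638.7104     7,916.1311      31,664.5245
  4     2,875.00     2,564.3444    10,257.3776      51,286.8878
  5     2,875.00     2,492.0742    12,460.3712      74,762.2271
  6    52,875.00    44,540.8122   267,244.8730   1,870,714.1111
  Σ                 57,745.1489   306,103.1936   2,050,307.0977
P = 57,745.1489; D_Mac = 5.30093 yrs; D_mod = 5.15154 yrs; C = 33.53302.
Duration effect: -5.15154 × (+0.0165) = -0.085000
Convexity effect: 0.5 × 33.53302 × (0.0165)² = +0.0045647
ΔP/P ≈ -0.085000 + 0.0045647 = -0.080436 = -8.0436%.

-8.044%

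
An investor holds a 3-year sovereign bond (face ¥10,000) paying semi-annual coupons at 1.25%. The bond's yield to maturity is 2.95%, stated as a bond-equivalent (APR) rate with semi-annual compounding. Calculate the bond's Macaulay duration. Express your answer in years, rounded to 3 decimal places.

2.952 years

Periodic yield y = 0.01475. Discount each cash flow and weight by its period:
  t   CF        PV=CF/(1+0.01475)^t    t·PV
  1        62.50        61.5915        61.5915
  2        62.50        60.6963       121.3925
  3        62.50        59.8140       179.4420
  4        62.50        58.9446       235.7783
  5        62.50        58.0878       290.4389
  6    10,062.50     9,216.1924    55,297.1545
  Σ                  9,515.3265    56,185.7977
Price P = Σ PV = 9,515.3265.
Macaulay duration = Σ(t·PV) / P = 56,185.7977 / 9,515.3265 = 5.90477 half-year periods.
In years: 5.90477 / 2 = 2.95238 years.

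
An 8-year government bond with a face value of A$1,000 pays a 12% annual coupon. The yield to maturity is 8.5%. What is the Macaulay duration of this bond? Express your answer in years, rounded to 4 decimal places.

5.7816 years

Periodic yield y = 0.085. Discount each cash flow and weight by its year:
  t   CF        PV=CF/(1+0.085)^t    t·PV
  1       120.00       110.5991       110.5991
  2       120.00       101.9346       203.8693
  3       120.00        93.9490       281.8469
  4       120.00        86.5889       346.3557
  5       120.00        79.8055       399.0273
  6       120.00        73.5534       441.3205
  7       120.00        67.7912       474.5381
  8     1,120.00       583.1498     4,665.1983
  Σ                  1,197.3714     6,922.7550
Price P = Σ PV = 1,197.3714.
Macaulay duration = Σ(t·PV) / P = 6,922.7550 / 1,197.3714 = 5.78163 years.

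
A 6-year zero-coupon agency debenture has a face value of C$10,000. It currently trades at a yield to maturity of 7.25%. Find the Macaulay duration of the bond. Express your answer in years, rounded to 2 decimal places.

6.00 years

A zero-coupon bond has a single cash flow at maturity, so its Macaulay duration equals its maturity: 6 years.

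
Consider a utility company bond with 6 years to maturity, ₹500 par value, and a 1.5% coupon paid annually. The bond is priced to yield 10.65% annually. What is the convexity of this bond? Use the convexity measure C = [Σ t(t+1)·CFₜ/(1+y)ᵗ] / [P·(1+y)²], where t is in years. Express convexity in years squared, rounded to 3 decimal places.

32.099

With y = 0.1065:
  t   CF        PV=CF/(1+0.1065)^t    t·PV        t(t+1)·PV
  1         7.50         6.7781         6.7781          13.5563
  2         7.50         6.1257        12.2515          36.7544
  3         7.50         5.5361        16.6084          66.4337
  4         7.50         5.0033        20.0132         100.0658
  5         7.50         4.5217        22.6086         135.6518
  6       507.50       276.5206     1,659.1238      11,613.8664
  Σ                    304.4857     1,737.3836      11,966.3283
P = 304.4857.
Convexity = Σ t(t+1)·PV / [P·(1+y)²] = 11,966.3283 / (304.4857 × 1.224342) = 32.09898.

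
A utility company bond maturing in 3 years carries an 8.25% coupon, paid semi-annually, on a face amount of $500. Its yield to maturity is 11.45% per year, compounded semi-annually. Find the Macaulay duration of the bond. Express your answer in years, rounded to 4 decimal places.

Periodic yield y = 0.05725. Discount each cash flow and weight by its period:
  t   CF        PV=CF/(1+0.05725)^t    t·PV
  1       20.625        19.5082        19.5082
  2       20.625        18.4518        36.9036
  3       20.625        17.4526        52.3579
  4       20.625        16.5076        66.0303
  5       20.625        15.6137        78.0684
  6      520.625       372.7854     2,236.7122
  Σ                    460.3192     2,489.5806
Price P = Σ PV = 460.3192.
Macaulay duration = Σ(t·PV) / P = 2,489.5806 / 460.3192 = 5.40838 half-year periods.
In years: 5.40838 / 2 = 2.70419 years.

2.7042 years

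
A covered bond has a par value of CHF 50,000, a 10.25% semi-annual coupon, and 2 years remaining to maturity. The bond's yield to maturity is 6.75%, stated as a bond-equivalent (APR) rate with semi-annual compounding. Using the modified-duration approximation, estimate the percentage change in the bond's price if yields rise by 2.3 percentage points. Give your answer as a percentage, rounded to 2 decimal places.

-4.15%

Periodic yield y = 0.03375. Modified duration first:
  t   CF        PV=CF/(1+0.03375)^t    t·PV
  1     2,562.50     2,478.8392     2,478.8392
  2     2,562.50     2,397.9097     4,795.8194
  3     2,562.50     2,319.6225     6,958.8674
  4    52,562.50    46,027.1329   184,108.5316
  Σ                 53,223.5043   198,342.0576
P = 53,223.5043; D_Mac = 3.72659 half-year periods = 1.86329 yrs; D_mod = 1.86329/(1+0.03375) = 1.80246 yrs.
ΔP/P ≈ -D_mod · Δy = -1.80246 × (+0.023) = -0.041457 = -4.1457%.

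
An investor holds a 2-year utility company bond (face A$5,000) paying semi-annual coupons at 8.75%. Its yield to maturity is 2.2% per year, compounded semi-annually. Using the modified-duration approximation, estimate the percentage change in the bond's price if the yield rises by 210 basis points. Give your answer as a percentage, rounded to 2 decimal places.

-3.92%

Periodic yield y = 0.011. Modified duration first:
  t   CF        PV=CF/(1+0.011)^t    t·PV
  1       218.75       216.3699       216.3699
  2       218.75       214.0158       428.0315
  3       218.75       211.6872       635.0616
  4     5,218.75     4,995.3034    19,981.2136
  Σ                  5,637.3763    21,260.6766
P = 5,637.3763; D_Mac = 3.77138 half-year periods = 1.88569 yrs; D_mod = 1.88569/(1+0.011) = 1.86517 yrs.
ΔP/P ≈ -D_mod · Δy = -1.86517 × (+0.021) = -0.039169 = -3.9169%.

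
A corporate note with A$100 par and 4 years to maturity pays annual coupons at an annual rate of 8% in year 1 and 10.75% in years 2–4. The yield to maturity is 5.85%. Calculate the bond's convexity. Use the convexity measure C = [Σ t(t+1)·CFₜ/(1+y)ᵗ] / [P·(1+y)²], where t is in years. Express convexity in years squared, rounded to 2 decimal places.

With y = 0.0585:
  t   CF        PV=CF/(1+0.0585)^t    t·PV        t(t+1)·PV
  1         8.00         7.5579         7.5579          15.1157
  2        10.75         9.5946        19.1892          57.5676
  3        10.75         9.0643        27.1930         108.7720
  4       110.75        88.2227       352.8908       1,764.4538
  Σ                    114.4395       406.8308       1,945.9091
P = 114.4395.
Convexity = Σ t(t+1)·PV / [P·(1+y)²] = 1,945.9091 / (114.4395 × 1.120422) = 15.17627.

15.18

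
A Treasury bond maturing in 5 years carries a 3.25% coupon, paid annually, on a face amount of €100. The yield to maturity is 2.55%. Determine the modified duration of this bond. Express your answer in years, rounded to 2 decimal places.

Periodic yield y = 0.0255. First find Macaulay duration:
  t   CF        PV=CF/(1+0.0255)^t    t·PV
  1         3.25         3.1692         3.1692
  2         3.25         3.0904         6.1808
  3         3.25         3.0135         9.0406
  4         3.25         2.9386        11.7544
  5       103.25        91.0357       455.1785
  Σ                    103.2474       485.3235
P = 103.2474; Macaulay duration = 485.3235 / 103.2474 = 4.70059 years.
Modified duration = D_Mac / (1 + y) = 4.70059 / 1.0255 = 4.58370 years.

4.58 years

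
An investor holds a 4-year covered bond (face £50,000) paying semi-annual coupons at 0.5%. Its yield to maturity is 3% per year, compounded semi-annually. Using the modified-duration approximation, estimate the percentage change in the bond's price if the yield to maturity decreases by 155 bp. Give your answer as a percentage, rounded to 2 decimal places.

+6.05%

Periodic yield y = 0.015. Modified duration first:
  t   CF        PV=CF/(1+0.015)^t    t·PV
  1       125.00       123.1527       123.1527
  2       125.00       121.3327       242.6654
  3       125.00       119.5396       358.6189
  4       125.00       117.7730       471.0921
  5       125.00       116.0325       580.1627
  6       125.00       114.3178       685.9066
  7       125.00       112.6283       788.3984
  8    50,125.00    44,496.5201   355,972.1606
  Σ                 45,321.2968   359,222.1576
P = 45,321.2968; D_Mac = 7.92612 half-year periods = 3.96306 yrs; D_mod = 3.96306/(1+0.015) = 3.90449 yrs.
ΔP/P ≈ -D_mod · Δy = -3.90449 × (-0.0155) = +0.060520 = +6.0520%.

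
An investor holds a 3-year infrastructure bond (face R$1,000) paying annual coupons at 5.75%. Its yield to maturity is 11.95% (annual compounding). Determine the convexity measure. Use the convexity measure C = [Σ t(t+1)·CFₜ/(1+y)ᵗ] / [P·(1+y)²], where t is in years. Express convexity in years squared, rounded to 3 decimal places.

With y = 0.1195:
  t   CF        PV=CF/(1+0.1195)^t    t·PV        t(t+1)·PV
  1        57.50        51.3622        51.3622         102.7244
  2        57.50        45.8796        91.7592         275.2776
  3     1,057.50       753.7166     2,261.1498       9,044.5992
  Σ                    850.9584     2,404.2712       9,422.6013
P = 850.9584.
Convexity = Σ t(t+1)·PV / [P·(1+y)²] = 9,422.6013 / (850.9584 × 1.253280) = 8.83516.

8.835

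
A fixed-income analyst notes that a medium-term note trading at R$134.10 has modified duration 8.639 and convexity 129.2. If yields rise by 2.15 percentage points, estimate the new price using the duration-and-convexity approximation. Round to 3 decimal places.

Duration effect: -D_mod·Δy = -8.639 × (+0.0215) = -0.1857385
Convexity effect: ½·C·(Δy)² = 0.5 × 129.2 × (0.0215)² = +0.02986135
ΔP/P ≈ -0.1857385 + 0.02986135 = -0.15587715
New price ≈ 134.10 × (1 - 0.15587715) = 113.196874185.

R$113.197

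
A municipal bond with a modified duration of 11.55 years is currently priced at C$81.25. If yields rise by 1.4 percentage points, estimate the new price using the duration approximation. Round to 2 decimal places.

Duration approximation: ΔP/P ≈ -D_mod · Δy = -11.55 × (+0.014) = -0.161700.
New price ≈ 81.25 × (1 - 0.161700) = 68.111875.

C$68.11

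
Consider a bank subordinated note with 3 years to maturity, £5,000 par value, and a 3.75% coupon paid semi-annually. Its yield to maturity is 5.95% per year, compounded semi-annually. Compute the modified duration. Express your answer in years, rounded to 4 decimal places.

Periodic yield y = 0.02975. First find Macaulay duration:
  t   CF        PV=CF/(1+0.02975)^t    t·PV
  1        93.75        91.0415        91.0415
  2        93.75        88.4113       176.8226
  3        93.75        85.8570       257.5711
  4        93.75        83.3766       333.5063
  5        93.75        80.9678       404.8389
  6     5,093.75     4,272.1532    25,632.9194
  Σ                  4,701.8074    26,896.6999
P = 4,701.8074; Macaulay duration = 26,896.6999 / 4,701.8074 = 5.72050 half-year periods = 2.86025 years.
Modified duration = D_Mac / (1 + y) = 2.86025 / 1.02975 = 2.77762 years.

2.7776 years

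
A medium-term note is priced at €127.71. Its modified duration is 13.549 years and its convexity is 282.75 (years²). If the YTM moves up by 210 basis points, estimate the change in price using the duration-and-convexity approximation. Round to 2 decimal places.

-€28.37

Duration effect: -D_mod·Δy = -13.549 × (+0.021) = -0.284529
Convexity effect: ½·C·(Δy)² = 0.5 × 282.75 × (0.021)² = +0.062346375
ΔP/P ≈ -0.284529 + 0.062346375 = -0.222182625
ΔP ≈ 127.71 × (-0.222182625) = -28.37494303875.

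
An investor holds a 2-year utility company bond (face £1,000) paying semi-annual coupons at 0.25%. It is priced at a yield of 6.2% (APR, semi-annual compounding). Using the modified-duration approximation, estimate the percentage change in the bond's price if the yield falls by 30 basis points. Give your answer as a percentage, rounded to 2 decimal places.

+0.58%

Periodic yield y = 0.031. Modified duration first:
  t   CF        PV=CF/(1+0.031)^t    t·PV
  1         1.25         1.2124         1.2124
  2         1.25         1.1760         2.3519
  3         1.25         1.1406         3.4218
  4     1,001.25       886.1513     3,544.6051
  Σ                    889.6803     3,551.5913
P = 889.6803; D_Mac = 3.99199 half-year periods = 1.99599 yrs; D_mod = 1.99599/(1+0.031) = 1.93598 yrs.
ΔP/P ≈ -D_mod · Δy = -1.93598 × (-0.003) = +0.005808 = +0.5808%.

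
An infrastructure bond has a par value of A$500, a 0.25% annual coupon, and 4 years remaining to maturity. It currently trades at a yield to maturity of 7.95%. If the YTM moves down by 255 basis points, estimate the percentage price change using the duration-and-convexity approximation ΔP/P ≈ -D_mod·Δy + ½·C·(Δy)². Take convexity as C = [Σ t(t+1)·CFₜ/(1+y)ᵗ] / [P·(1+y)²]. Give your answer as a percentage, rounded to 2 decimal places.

With y = 0.0795:
  t   CF        PV=CF/(1+0.0795)^t    t·PV        t(t+1)·PV
  1         1.25         1.1579         1.1579           2.3159
  2         1.25         1.0727         2.1453           6.4360
  3         1.25         0.9937         2.9810          11.9240
  4       501.25       369.1168     1,476.4672       7,382.3358
  Σ                    372.3411     1,482.7514       7,403.0117
P = 372.3411; D_Mac = 3.98224 yrs; D_mod = 3.68897 yrs; C = 17.06170.
Duration effect: -3.68897 × (-0.0255) = +0.094069
Convexity effect: 0.5 × 17.06170 × (-0.0255)² = +0.0055472
ΔP/P ≈ +0.094069 + 0.0055472 = +0.099616 = +9.9616%.

+9.96%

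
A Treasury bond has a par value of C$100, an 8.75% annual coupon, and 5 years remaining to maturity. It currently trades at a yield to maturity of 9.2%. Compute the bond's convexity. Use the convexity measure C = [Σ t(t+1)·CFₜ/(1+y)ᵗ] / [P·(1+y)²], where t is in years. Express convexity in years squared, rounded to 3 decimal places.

20.183

With y = 0.092:
  t   CF        PV=CF/(1+0.092)^t    t·PV        t(t+1)·PV
  1         8.75         8.0128         8.0128          16.0256
  2         8.75         7.3377        14.6755          44.0265
  3         8.75         6.7195        20.1586          80.6346
  4         8.75         6.1534        24.6137         123.0687
  5       108.75        70.0352       350.1758       2,101.0546
  Σ                     98.2587       417.6365       2,364.8099
P = 98.2587.
Convexity = Σ t(t+1)·PV / [P·(1+y)²] = 2,364.8099 / (98.2587 × 1.192464) = 20.18273.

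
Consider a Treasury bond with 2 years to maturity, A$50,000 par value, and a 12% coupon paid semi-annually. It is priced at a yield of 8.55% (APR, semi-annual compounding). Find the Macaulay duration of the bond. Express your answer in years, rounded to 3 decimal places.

Periodic yield y = 0.04275. Discount each cash flow and weight by its period:
  t   CF        PV=CF/(1+0.04275)^t    t·PV
  1     3,000.00     2,877.0079     2,877.0079
  2     3,000.00     2,759.0582     5,518.1163
  3     3,000.00     2,645.9441     7,937.8322
  4    53,000.00    44,828.5896   179,314.3585
  Σ                 53,110.5998   195,647.3150
Price P = Σ PV = 53,110.5998.
Macaulay duration = Σ(t·PV) / P = 195,647.3150 / 53,110.5998 = 3.68377 half-year periods.
In years: 3.68377 / 2 = 1.84189 years.

1.842 years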